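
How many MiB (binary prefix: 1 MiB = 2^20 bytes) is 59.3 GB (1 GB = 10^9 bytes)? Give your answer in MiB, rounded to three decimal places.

59.3 GB × 1,000,000,000 bytes/GB = 59,300,000,000 bytes
1 MiB = 2^20 bytes = 1,048,576 bytes
59,300,000,000 / 1,048,576 = 56,552.887 MiB

56,552.887 MiB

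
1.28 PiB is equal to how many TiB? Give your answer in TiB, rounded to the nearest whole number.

1,311 TiB

1.28 PiB × 1,125,899,906,842,624 bytes/PiB = 1,441,151,880,758,558.72 bytes
1 TiB = 2^40 bytes = 1,099,511,627,776 bytes
1,441,151,880,758,558.72 / 1,099,511,627,776 = 1,311 TiB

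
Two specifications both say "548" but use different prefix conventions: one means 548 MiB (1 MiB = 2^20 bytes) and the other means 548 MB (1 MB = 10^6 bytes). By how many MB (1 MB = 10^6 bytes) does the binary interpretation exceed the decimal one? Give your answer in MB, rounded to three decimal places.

548 MiB = 548 × 1,048,576 = 574,619,648 bytes
548 MB = 548 × 1,000,000 = 548,000,000 bytes
difference = 26,619,648 bytes
26,619,648 / 1,000,000 = 26.620 MB

26.620 MB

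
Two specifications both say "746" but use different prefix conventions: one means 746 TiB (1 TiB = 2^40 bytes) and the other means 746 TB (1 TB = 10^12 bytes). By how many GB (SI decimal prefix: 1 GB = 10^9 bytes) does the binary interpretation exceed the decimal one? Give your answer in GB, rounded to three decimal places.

746 TiB = 746 × 1,099,511,627,776 = 820,235,674,320,896 bytes
746 TB = 746 × 1,000,000,000,000 = 746,000,000,000,000 bytes
difference = 74,235,674,320,896 bytes
74,235,674,320,896 / 1,000,000,000 = 74,235.674 GB

74,235.674 GB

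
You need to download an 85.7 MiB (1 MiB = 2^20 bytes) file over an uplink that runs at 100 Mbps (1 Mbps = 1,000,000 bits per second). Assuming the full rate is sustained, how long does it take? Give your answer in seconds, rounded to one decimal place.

7.2 seconds

85.7 MiB = 89,862,963.2 bytes = 718,903,705.6 bits
100 Mbps = 100,000,000 bits/s
time = 718,903,705.6 / 100,000,000 = 7.2 s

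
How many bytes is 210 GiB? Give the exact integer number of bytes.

225,485,783,040 bytes

210 × 1,073,741,824 = 225,485,783,040 bytes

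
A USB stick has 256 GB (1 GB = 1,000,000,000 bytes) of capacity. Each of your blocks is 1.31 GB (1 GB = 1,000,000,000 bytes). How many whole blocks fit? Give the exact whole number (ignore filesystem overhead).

Capacity: 256 GB = 256,000,000,000 bytes
Per item: 1.31 GB = 1,310,000,000 bytes
⌊256,000,000,000 / 1,310,000,000⌋ = 195

195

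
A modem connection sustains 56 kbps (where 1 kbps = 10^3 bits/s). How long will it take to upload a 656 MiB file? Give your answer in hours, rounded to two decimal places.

27.30 hours

656 MiB = 687,865,856 bytes = 5,502,926,848 bits
56 kbps = 56,000 bits/s
time = 5,502,926,848 / 56,000 = 98,266.5509 s
98,266.5509 s / 3600 = 27.30 hours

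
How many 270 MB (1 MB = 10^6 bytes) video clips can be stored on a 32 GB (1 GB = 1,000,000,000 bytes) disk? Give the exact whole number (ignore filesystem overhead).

Capacity: 32 GB = 32,000,000,000 bytes
Per item: 270 MB = 270,000,000 bytes
⌊32,000,000,000 / 270,000,000⌋ = 118

118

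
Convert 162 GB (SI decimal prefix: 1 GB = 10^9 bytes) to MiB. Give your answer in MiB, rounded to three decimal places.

162 GB × 1,000,000,000 bytes/GB = 162,000,000,000 bytes
1 MiB = 1,048,576 bytes
162,000,000,000 / 1,048,576 = 154,495.239 MiB

154,495.239 MiB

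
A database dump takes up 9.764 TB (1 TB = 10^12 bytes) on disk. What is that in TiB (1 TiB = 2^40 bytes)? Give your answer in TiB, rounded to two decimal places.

9.764 TB × 1,000,000,000,000 bytes/TB = 9,764,000,000,000 bytes
1 TiB = 2^40 bytes = 1,099,511,627,776 bytes
9,764,000,000,000 / 1,099,511,627,776 = 8.88 TiB

8.88 TiB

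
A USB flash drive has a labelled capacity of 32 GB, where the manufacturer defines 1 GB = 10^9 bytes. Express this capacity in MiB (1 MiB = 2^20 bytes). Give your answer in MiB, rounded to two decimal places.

32 GB = 32 × 10^9 bytes = 32,000,000,000 bytes
1 MiB = 2^20 bytes = 1,048,576 bytes
32,000,000,000 / 1,048,576 = 30,517.58 MiB

30,517.58 MiB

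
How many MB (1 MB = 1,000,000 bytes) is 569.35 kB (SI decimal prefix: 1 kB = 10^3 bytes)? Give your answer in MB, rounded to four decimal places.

0.5694 MB

569.35 kB × 1,000 bytes/kB = 569,350 bytes
1 MB = 10^6 bytes = 1,000,000 bytes
569,350 / 1,000,000 = 0.5694 MB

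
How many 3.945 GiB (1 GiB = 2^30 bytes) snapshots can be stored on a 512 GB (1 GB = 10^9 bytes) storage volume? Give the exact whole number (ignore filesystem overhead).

Capacity: 512 GB = 512,000,000,000 bytes
Per item: 3.945 GiB = 4,235,911,495.68 bytes
⌊512,000,000,000 / 4,235,911,495.68⌋ = 120

120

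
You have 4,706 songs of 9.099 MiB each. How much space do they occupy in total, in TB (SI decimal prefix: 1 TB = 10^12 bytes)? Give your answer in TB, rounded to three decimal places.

0.045 TB

Total = 4,706 × 9.099 MiB = 42819.894 MiB
= 42819.894 × 1,048,576 bytes = 44,899,913,170.944 bytes
1 TB = 1,000,000,000,000 bytes
44,899,913,170.944 / 1,000,000,000,000 = 0.045 TB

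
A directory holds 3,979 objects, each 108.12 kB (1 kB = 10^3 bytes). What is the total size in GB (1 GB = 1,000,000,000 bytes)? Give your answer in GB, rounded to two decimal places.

Total = 3,979 × 108.12 kB = 430209.48 kB
= 430209.48 × 1,000 bytes = 430,209,480 bytes
1 GB = 1,000,000,000 bytes
430,209,480 / 1,000,000,000 = 0.43 GB

0.43 GB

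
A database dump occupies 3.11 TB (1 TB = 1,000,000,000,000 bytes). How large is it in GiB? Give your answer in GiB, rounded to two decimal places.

3.11 TB = 3.11 × 10^12 bytes = 3,110,000,000,000 bytes
1 GiB = 1,073,741,824 bytes
3,110,000,000,000 / 1,073,741,824 = 2,896.41 GiB

2,896.41 GiB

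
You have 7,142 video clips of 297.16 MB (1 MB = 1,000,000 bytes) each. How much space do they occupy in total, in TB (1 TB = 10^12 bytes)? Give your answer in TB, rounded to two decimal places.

2.12 TB

Total = 7,142 × 297.16 MB = 2122316.72 MB
= 2122316.72 × 1,000,000 bytes = 2,122,316,720,000 bytes
1 TB = 1,000,000,000,000 bytes
2,122,316,720,000 / 1,000,000,000,000 = 2.12 TB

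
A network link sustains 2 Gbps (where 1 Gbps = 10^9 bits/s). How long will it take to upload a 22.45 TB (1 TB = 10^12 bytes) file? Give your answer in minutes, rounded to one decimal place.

1,496.7 minutes

22.45 TB = 22,450,000,000,000 bytes = 179,600,000,000,000 bits
2 Gbps = 2,000,000,000 bits/s
time = 179,600,000,000,000 / 2,000,000,000 = 89,800.00 s
89,800.00 s / 60 = 1,496.7 minutes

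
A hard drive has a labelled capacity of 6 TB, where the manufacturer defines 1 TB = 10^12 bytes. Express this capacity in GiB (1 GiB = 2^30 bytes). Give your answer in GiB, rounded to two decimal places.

5,587.94 GiB

6 TB = 6 × 10^12 bytes = 6,000,000,000,000 bytes
1 GiB = 2^30 bytes = 1,073,741,824 bytes
6,000,000,000,000 / 1,073,741,824 = 5,587.94 GiB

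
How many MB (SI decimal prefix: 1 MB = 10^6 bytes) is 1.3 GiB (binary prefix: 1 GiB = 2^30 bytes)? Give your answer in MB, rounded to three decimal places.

1.3 GiB = 1.3 × 2^30 bytes = 1,395,864,371.2 bytes
1 MB = 10^6 bytes = 1,000,000 bytes
1,395,864,371.2 / 1,000,000 = 1,395.864 MB

1,395.864 MB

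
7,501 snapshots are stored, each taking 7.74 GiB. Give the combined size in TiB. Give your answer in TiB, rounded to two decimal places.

56.70 TiB

Total = 7,501 × 7.74 GiB = 58057.74 GiB
= 58057.74 × 1,073,741,824 bytes = 62,339,023,644,917.76 bytes
1 TiB = 1,099,511,627,776 bytes
62,339,023,644,917.76 / 1,099,511,627,776 = 56.70 TiB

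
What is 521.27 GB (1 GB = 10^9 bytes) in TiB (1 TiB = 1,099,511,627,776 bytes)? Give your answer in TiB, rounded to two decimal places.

0.47 TiB

521.27 GB × 1,000,000,000 bytes/GB = 521,270,000,000 bytes
1 TiB = 2^40 bytes = 1,099,511,627,776 bytes
521,270,000,000 / 1,099,511,627,776 = 0.47 TiB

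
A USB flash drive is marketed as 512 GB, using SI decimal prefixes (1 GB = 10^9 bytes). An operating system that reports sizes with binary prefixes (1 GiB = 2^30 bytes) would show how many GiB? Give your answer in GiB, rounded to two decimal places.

512 GB = 512 × 10^9 bytes = 512,000,000,000 bytes
1 GiB = 1,073,741,824 bytes
512,000,000,000 / 1,073,741,824 = 476.84 GiB

476.84 GiB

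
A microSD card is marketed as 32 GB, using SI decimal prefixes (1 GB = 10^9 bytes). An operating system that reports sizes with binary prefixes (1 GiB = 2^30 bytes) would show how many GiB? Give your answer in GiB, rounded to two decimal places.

32 GB × 1,000,000,000 bytes/GB = 32,000,000,000 bytes
1 GiB = 2^30 bytes = 1,073,741,824 bytes
32,000,000,000 / 1,073,741,824 = 29.80 GiB

29.80 GiB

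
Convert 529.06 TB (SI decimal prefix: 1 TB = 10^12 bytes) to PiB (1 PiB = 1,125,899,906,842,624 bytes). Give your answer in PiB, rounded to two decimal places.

529.06 TB × 1,000,000,000,000 bytes/TB = 529,060,000,000,000 bytes
1 PiB = 2^50 bytes = 1,125,899,906,842,624 bytes
529,060,000,000,000 / 1,125,899,906,842,624 = 0.47 PiB

0.47 PiB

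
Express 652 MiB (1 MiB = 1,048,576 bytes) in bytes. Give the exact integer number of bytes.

652 × 1,048,576 = 683,671,552 bytes

683,671,552 bytes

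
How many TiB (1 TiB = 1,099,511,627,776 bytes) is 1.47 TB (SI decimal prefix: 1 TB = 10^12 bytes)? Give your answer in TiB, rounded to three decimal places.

1.47 TB = 1.47 × 10^12 bytes = 1,470,000,000,000 bytes
1 TiB = 2^40 bytes = 1,099,511,627,776 bytes
1,470,000,000,000 / 1,099,511,627,776 = 1.337 TiB

1.337 TiB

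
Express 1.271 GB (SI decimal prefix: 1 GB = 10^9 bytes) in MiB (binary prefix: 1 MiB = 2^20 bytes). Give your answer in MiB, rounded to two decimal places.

1,212.12 MiB

1.271 GB = 1.271 × 10^9 bytes = 1,271,000,000 bytes
1 MiB = 2^20 bytes = 1,048,576 bytes
1,271,000,000 / 1,048,576 = 1,212.12 MiB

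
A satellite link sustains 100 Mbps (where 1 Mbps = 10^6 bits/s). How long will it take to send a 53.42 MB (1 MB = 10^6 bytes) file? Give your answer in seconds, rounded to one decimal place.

4.3 seconds

53.42 MB = 53,420,000 bytes = 427,360,000 bits
100 Mbps = 100,000,000 bits/s
time = 427,360,000 / 100,000,000 = 4.3 s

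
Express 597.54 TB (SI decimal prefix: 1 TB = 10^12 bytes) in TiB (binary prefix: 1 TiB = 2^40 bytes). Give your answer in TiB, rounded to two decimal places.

597.54 TB × 1,000,000,000,000 bytes/TB = 597,540,000,000,000 bytes
1 TiB = 2^40 bytes = 1,099,511,627,776 bytes
597,540,000,000,000 / 1,099,511,627,776 = 543.46 TiB

543.46 TiB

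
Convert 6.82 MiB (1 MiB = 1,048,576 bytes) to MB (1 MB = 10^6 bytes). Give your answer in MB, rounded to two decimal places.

7.15 MB

6.82 MiB × 1,048,576 bytes/MiB = 7,151,288.32 bytes
1 MB = 1,000,000 bytes
7,151,288.32 / 1,000,000 = 7.15 MB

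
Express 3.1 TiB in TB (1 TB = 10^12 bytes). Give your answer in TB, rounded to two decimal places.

3.1 TiB = 3.1 × 2^40 bytes = 3,408,486,046,105.6 bytes
1 TB = 10^12 bytes = 1,000,000,000,000 bytes
3,408,486,046,105.6 / 1,000,000,000,000 = 3.41 TB

3.41 TB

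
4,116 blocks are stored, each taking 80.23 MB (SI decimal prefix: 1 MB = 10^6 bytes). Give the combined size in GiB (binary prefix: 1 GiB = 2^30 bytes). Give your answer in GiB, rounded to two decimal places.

307.55 GiB

Total = 4,116 × 80.23 MB = 330226.68 MB
= 330226.68 × 1,000,000 bytes = 330,226,680,000 bytes
1 GiB = 1,073,741,824 bytes
330,226,680,000 / 1,073,741,824 = 307.55 GiB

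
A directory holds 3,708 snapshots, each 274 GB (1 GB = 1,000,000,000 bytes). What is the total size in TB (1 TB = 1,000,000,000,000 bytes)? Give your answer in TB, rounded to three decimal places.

Total = 3,708 × 274 GB = 1,015,992 GB
= 1,015,992 × 1,000,000,000 bytes = 1,015,992,000,000,000 bytes
1 TB = 1,000,000,000,000 bytes
1,015,992,000,000,000 / 1,000,000,000,000 = 1,015.992 TB

1,015.992 TB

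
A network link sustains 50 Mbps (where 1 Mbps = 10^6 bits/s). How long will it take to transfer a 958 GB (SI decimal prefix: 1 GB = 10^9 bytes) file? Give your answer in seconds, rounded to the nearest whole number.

153,280 seconds

958 GB = 958,000,000,000 bytes = 7,664,000,000,000 bits
50 Mbps = 50,000,000 bits/s
time = 7,664,000,000,000 / 50,000,000 = 153,280 s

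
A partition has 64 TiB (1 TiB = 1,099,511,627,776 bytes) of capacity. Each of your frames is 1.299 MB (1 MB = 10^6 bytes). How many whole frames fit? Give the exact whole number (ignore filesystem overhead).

Capacity: 64 TiB = 70,368,744,177,664 bytes
Per item: 1.299 MB = 1,299,000 bytes
⌊70,368,744,177,664 / 1,299,000⌋ = 54,171,473

54,171,473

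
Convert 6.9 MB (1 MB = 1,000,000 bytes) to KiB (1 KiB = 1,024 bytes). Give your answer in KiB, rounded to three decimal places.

6.9 MB = 6.9 × 10^6 bytes = 6,900,000 bytes
1 KiB = 2^10 bytes = 1,024 bytes
6,900,000 / 1,024 = 6,738.281 KiB

6,738.281 KiB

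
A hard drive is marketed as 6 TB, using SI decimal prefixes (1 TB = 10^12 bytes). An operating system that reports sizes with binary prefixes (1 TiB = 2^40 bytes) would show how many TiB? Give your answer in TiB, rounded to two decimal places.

5.46 TiB

6 TB = 6 × 10^12 bytes = 6,000,000,000,000 bytes
1 TiB = 2^40 bytes = 1,099,511,627,776 bytes
6,000,000,000,000 / 1,099,511,627,776 = 5.46 TiB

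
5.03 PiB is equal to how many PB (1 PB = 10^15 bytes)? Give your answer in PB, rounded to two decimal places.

5.66 PB

5.03 PiB × 1,125,899,906,842,624 bytes/PiB = 5,663,276,531,418,398.72 bytes
1 PB = 10^15 bytes = 1,000,000,000,000,000 bytes
5,663,276,531,418,398.72 / 1,000,000,000,000,000 = 5.66 PB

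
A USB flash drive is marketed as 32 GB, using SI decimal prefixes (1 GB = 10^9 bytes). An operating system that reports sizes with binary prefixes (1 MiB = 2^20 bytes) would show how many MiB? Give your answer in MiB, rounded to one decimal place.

30,517.6 MiB

32 GB = 32 × 10^9 bytes = 32,000,000,000 bytes
1 MiB = 1,048,576 bytes
32,000,000,000 / 1,048,576 = 30,517.6 MiB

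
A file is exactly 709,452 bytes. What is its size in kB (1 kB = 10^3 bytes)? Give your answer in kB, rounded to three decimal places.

709.452 kB

709,452 bytes given.
1 kB = 10^3 bytes = 1,000 bytes
709,452 / 1,000 = 709.452 kB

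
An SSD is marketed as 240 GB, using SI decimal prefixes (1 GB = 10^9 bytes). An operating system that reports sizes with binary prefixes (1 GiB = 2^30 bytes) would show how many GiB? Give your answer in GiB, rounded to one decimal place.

240 GB × 1,000,000,000 bytes/GB = 240,000,000,000 bytes
1 GiB = 1,073,741,824 bytes
240,000,000,000 / 1,073,741,824 = 223.5 GiB

223.5 GiB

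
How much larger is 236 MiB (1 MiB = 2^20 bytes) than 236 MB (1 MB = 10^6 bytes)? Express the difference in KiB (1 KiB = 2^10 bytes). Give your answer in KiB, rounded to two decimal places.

236 MiB = 236 × 1,048,576 = 247,463,936 bytes
236 MB = 236 × 1,000,000 = 236,000,000 bytes
difference = 11,463,936 bytes
11,463,936 / 1,024 = 11,195.25 KiB

11,195.25 KiB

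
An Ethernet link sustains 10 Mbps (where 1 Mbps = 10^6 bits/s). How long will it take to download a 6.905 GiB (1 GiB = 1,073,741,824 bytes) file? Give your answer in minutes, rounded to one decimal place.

6.905 GiB = 7,414,187,294.72 bytes = 59,313,498,357.76 bits
10 Mbps = 10,000,000 bits/s
time = 59,313,498,357.76 / 10,000,000 = 5,931.35 s
5,931.35 s / 60 = 98.9 minutes

98.9 minutes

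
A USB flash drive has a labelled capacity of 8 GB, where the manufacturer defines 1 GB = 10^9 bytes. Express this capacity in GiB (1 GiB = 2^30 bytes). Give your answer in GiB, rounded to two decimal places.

8 GB = 8 × 10^9 bytes = 8,000,000,000 bytes
1 GiB = 1,073,741,824 bytes
8,000,000,000 / 1,073,741,824 = 7.45 GiB

7.45 GiB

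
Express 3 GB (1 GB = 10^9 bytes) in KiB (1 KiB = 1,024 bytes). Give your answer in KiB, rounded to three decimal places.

3 GB × 1,000,000,000 bytes/GB = 3,000,000,000 bytes
1 KiB = 1,024 bytes
3,000,000,000 / 1,024 = 2,929,687.500 KiB

2,929,687.500 KiB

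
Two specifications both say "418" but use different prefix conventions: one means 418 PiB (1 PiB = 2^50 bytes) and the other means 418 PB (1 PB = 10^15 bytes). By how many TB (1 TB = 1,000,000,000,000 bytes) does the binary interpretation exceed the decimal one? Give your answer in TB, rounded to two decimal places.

418 PiB = 418 × 1,125,899,906,842,624 = 470,626,161,060,216,832 bytes
418 PB = 418 × 1,000,000,000,000,000 = 418,000,000,000,000,000 bytes
difference = 52,626,161,060,216,832 bytes
52,626,161,060,216,832 / 1,000,000,000,000 = 52,626.16 TB

52,626.16 TB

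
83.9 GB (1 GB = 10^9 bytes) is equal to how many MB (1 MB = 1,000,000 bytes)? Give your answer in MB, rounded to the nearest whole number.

83,900 MB

83.9 GB = 83.9 × 10^9 bytes = 83,900,000,000 bytes
1 MB = 10^6 bytes = 1,000,000 bytes
83,900,000,000 / 1,000,000 = 83,900 MB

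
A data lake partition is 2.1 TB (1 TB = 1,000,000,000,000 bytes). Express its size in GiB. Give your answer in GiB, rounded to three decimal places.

1,955.777 GiB

2.1 TB = 2.1 × 10^12 bytes = 2,100,000,000,000 bytes
1 GiB = 2^30 bytes = 1,073,741,824 bytes
2,100,000,000,000 / 1,073,741,824 = 1,955.777 GiB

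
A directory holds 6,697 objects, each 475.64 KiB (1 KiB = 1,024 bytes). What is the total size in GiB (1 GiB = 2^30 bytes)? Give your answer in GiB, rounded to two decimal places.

Total = 6,697 × 475.64 KiB = 3185361.08 KiB
= 3185361.08 × 1,024 bytes = 3,261,809,745.92 bytes
1 GiB = 1,073,741,824 bytes
3,261,809,745.92 / 1,073,741,824 = 3.04 GiB

3.04 GiB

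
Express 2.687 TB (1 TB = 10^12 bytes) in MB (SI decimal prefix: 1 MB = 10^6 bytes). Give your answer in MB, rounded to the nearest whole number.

2,687,000 MB

2.687 TB = 2.687 × 10^12 bytes = 2,687,000,000,000 bytes
1 MB = 1,000,000 bytes
2,687,000,000,000 / 1,000,000 = 2,687,000 MB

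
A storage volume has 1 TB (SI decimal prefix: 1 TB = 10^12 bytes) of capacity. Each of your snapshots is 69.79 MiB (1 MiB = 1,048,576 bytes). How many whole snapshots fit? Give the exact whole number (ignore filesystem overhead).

13,664

Capacity: 1 TB = 1,000,000,000,000 bytes
Per item: 69.79 MiB = 73,180,119.04 bytes
⌊1,000,000,000,000 / 73,180,119.04⌋ = 13,664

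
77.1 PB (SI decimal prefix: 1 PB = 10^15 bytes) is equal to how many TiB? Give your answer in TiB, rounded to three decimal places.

70,122.042 TiB

77.1 PB = 77.1 × 10^15 bytes = 77,100,000,000,000,000 bytes
1 TiB = 2^40 bytes = 1,099,511,627,776 bytes
77,100,000,000,000,000 / 1,099,511,627,776 = 70,122.042 TiB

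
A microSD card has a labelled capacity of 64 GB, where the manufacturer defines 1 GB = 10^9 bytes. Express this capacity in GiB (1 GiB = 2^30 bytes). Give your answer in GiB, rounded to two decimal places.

64 GB = 64 × 10^9 bytes = 64,000,000,000 bytes
1 GiB = 1,073,741,824 bytes
64,000,000,000 / 1,073,741,824 = 59.60 GiB

59.60 GiB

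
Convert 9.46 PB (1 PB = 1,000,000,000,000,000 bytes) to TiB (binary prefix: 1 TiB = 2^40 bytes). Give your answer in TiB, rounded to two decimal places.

8,603.82 TiB

9.46 PB × 1,000,000,000,000,000 bytes/PB = 9,460,000,000,000,000 bytes
1 TiB = 2^40 bytes = 1,099,511,627,776 bytes
9,460,000,000,000,000 / 1,099,511,627,776 = 8,603.82 TiB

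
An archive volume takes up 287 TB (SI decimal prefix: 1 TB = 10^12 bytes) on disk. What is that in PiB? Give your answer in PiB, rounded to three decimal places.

287 TB × 1,000,000,000,000 bytes/TB = 287,000,000,000,000 bytes
1 PiB = 1,125,899,906,842,624 bytes
287,000,000,000,000 / 1,125,899,906,842,624 = 0.255 PiB

0.255 PiB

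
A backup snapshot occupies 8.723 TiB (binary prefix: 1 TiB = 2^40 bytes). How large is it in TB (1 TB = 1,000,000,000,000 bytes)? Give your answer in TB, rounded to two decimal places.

9.59 TB

8.723 TiB = 8.723 × 2^40 bytes = 9,591,039,929,090.048 bytes
1 TB = 1,000,000,000,000 bytes
9,591,039,929,090.048 / 1,000,000,000,000 = 9.59 TB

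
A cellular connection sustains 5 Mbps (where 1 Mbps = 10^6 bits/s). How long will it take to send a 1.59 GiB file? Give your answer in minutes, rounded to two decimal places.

1.59 GiB = 1,707,249,500.16 bytes = 13,657,996,001.28 bits
5 Mbps = 5,000,000 bits/s
time = 13,657,996,001.28 / 5,000,000 = 2,731.599 s
2,731.599 s / 60 = 45.53 minutes

45.53 minutes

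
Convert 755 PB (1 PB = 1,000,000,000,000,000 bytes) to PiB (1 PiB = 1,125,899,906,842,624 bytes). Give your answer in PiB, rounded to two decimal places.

755 PB = 755 × 10^15 bytes = 755,000,000,000,000,000 bytes
1 PiB = 1,125,899,906,842,624 bytes
755,000,000,000,000,000 / 1,125,899,906,842,624 = 670.57 PiB

670.57 PiB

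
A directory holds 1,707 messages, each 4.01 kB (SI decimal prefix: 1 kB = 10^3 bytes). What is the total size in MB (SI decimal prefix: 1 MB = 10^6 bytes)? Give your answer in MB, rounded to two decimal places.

6.85 MB

Total = 1,707 × 4.01 kB = 6845.07 kB
= 6845.07 × 1,000 bytes = 6,845,070 bytes
1 MB = 1,000,000 bytes
6,845,070 / 1,000,000 = 6.85 MB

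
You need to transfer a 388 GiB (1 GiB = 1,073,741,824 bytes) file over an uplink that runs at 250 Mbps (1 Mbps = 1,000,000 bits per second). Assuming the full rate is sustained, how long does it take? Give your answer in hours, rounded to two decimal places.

388 GiB = 416,611,827,712 bytes = 3,332,894,621,696 bits
250 Mbps = 250,000,000 bits/s
time = 3,332,894,621,696 / 250,000,000 = 13,331.5785 s
13,331.5785 s / 3600 = 3.70 hours

3.70 hours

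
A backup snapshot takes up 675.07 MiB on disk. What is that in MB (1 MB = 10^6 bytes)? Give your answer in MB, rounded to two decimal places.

675.07 MiB = 675.07 × 2^20 bytes = 707,862,200.32 bytes
1 MB = 10^6 bytes = 1,000,000 bytes
707,862,200.32 / 1,000,000 = 707.86 MB

707.86 MB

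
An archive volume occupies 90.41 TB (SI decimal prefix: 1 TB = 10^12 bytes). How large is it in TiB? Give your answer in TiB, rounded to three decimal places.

82.227 TiB

90.41 TB × 1,000,000,000,000 bytes/TB = 90,410,000,000,000 bytes
1 TiB = 2^40 bytes = 1,099,511,627,776 bytes
90,410,000,000,000 / 1,099,511,627,776 = 82.227 TiB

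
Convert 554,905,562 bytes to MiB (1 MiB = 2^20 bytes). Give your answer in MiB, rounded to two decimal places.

554,905,562 bytes given.
1 MiB = 1,048,576 bytes
554,905,562 / 1,048,576 = 529.20 MiB

529.20 MiB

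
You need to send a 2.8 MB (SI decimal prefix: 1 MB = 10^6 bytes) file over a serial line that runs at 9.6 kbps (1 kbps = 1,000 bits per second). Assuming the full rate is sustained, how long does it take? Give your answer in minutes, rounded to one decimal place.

2.8 MB = 2,800,000 bytes = 22,400,000 bits
9.6 kbps = 9,600 bits/s
time = 22,400,000 / 9,600 = 2,333.33 s
2,333.33 s / 60 = 38.9 minutes

38.9 minutes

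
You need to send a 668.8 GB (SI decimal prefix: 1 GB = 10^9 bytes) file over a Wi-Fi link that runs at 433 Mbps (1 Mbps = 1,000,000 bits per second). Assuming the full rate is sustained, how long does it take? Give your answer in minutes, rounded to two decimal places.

205.94 minutes

668.8 GB = 668,800,000,000 bytes = 5,350,400,000,000 bits
433 Mbps = 433,000,000 bits/s
time = 5,350,400,000,000 / 433,000,000 = 12,356.582 s
12,356.582 s / 60 = 205.94 minutes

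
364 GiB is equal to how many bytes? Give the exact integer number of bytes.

390,842,023,936 bytes

364 × 1,073,741,824 = 390,842,023,936 bytes  (1 GiB = 2^30 bytes)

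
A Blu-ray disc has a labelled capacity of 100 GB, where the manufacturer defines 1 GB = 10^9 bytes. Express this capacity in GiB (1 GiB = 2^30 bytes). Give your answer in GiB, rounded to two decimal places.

100 GB = 100 × 10^9 bytes = 100,000,000,000 bytes
1 GiB = 1,073,741,824 bytes
100,000,000,000 / 1,073,741,824 = 93.13 GiB

93.13 GiB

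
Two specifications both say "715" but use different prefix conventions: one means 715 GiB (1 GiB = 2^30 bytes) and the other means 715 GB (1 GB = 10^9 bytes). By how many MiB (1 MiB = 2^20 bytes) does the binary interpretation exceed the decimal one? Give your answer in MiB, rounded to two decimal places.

715 GiB = 715 × 1,073,741,824 = 767,725,404,160 bytes
715 GB = 715 × 1,000,000,000 = 715,000,000,000 bytes
difference = 52,725,404,160 bytes
52,725,404,160 / 1,048,576 = 50,282.86 MiB

50,282.86 MiB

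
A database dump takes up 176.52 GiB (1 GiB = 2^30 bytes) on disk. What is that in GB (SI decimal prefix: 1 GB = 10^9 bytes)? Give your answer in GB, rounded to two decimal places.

189.54 GB

176.52 GiB × 1,073,741,824 bytes/GiB = 189,536,906,772.48 bytes
1 GB = 1,000,000,000 bytes
189,536,906,772.48 / 1,000,000,000 = 189.54 GB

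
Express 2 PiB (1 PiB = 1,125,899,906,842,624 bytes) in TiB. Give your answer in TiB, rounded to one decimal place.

2,048.0 TiB

2 PiB = 2 × 2^50 bytes = 2,251,799,813,685,248 bytes
1 TiB = 1,099,511,627,776 bytes
2,251,799,813,685,248 / 1,099,511,627,776 = 2,048.0 TiB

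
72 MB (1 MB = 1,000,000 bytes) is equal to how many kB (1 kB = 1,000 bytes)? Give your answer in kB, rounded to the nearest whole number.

72,000 kB

72 MB = 72 × 10^6 bytes = 72,000,000 bytes
1 kB = 1,000 bytes
72,000,000 / 1,000 = 72,000 kB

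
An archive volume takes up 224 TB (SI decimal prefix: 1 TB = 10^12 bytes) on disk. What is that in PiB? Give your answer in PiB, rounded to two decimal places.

224 TB = 224 × 10^12 bytes = 224,000,000,000,000 bytes
1 PiB = 1,125,899,906,842,624 bytes
224,000,000,000,000 / 1,125,899,906,842,624 = 0.20 PiB

0.20 PiB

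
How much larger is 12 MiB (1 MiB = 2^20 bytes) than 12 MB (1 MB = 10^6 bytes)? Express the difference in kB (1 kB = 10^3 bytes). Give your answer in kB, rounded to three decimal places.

582.912 kB

12 MiB = 12 × 1,048,576 = 12,582,912 bytes
12 MB = 12 × 1,000,000 = 12,000,000 bytes
difference = 582,912 bytes
582,912 / 1,000 = 582.912 kB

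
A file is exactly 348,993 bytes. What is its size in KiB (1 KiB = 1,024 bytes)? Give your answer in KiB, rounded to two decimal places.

340.81 KiB

348,993 bytes given.
1 KiB = 1,024 bytes
348,993 / 1,024 = 340.81 KiB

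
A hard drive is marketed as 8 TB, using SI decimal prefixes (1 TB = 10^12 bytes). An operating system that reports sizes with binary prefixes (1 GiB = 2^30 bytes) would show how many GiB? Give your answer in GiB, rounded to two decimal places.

8 TB × 1,000,000,000,000 bytes/TB = 8,000,000,000,000 bytes
1 GiB = 2^30 bytes = 1,073,741,824 bytes
8,000,000,000,000 / 1,073,741,824 = 7,450.58 GiB

7,450.58 GiB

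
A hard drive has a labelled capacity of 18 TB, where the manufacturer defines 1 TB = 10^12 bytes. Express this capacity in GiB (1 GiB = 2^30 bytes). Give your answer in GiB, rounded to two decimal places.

16,763.81 GiB

18 TB × 1,000,000,000,000 bytes/TB = 18,000,000,000,000 bytes
1 GiB = 1,073,741,824 bytes
18,000,000,000,000 / 1,073,741,824 = 16,763.81 GiB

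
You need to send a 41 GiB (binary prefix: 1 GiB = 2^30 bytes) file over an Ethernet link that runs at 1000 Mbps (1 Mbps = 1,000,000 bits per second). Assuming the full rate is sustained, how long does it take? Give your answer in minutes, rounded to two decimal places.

41 GiB = 44,023,414,784 bytes = 352,187,318,272 bits
1000 Mbps = 1,000,000,000 bits/s
time = 352,187,318,272 / 1,000,000,000 = 352.187 s
352.187 s / 60 = 5.87 minutes

5.87 minutes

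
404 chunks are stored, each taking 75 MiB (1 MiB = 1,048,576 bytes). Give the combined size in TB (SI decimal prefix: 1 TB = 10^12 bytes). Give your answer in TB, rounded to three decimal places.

Total = 404 × 75 MiB = 30,300 MiB
= 30,300 × 1,048,576 bytes = 31,771,852,800 bytes
1 TB = 1,000,000,000,000 bytes
31,771,852,800 / 1,000,000,000,000 = 0.032 TB

0.032 TB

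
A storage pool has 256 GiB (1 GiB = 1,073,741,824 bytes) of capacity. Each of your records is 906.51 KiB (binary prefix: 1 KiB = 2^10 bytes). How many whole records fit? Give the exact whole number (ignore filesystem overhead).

Capacity: 256 GiB = 274,877,906,944 bytes
Per item: 906.51 KiB = 928,266.24 bytes
⌊274,877,906,944 / 928,266.24⌋ = 296,119

296,119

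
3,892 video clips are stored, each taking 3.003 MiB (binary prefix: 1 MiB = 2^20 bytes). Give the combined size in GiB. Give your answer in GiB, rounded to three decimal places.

11.414 GiB

Total = 3,892 × 3.003 MiB = 11687.676 MiB
= 11687.676 × 1,048,576 bytes = 12,255,416,549.376 bytes
1 GiB = 1,073,741,824 bytes
12,255,416,549.376 / 1,073,741,824 = 11.414 GiB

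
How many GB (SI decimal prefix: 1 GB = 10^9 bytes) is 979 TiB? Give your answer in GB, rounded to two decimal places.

1,076,421.88 GB

979 TiB = 979 × 2^40 bytes = 1,076,421,883,592,704 bytes
1 GB = 10^9 bytes = 1,000,000,000 bytes
1,076,421,883,592,704 / 1,000,000,000 = 1,076,421.88 GB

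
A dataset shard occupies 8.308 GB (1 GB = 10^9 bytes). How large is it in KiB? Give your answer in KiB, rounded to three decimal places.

8.308 GB × 1,000,000,000 bytes/GB = 8,308,000,000 bytes
1 KiB = 2^10 bytes = 1,024 bytes
8,308,000,000 / 1,024 = 8,113,281.250 KiB

8,113,281.250 KiB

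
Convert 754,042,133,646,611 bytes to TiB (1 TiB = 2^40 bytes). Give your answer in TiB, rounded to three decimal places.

685.797 TiB

754,042,133,646,611 bytes given.
1 TiB = 2^40 bytes = 1,099,511,627,776 bytes
754,042,133,646,611 / 1,099,511,627,776 = 685.797 TiB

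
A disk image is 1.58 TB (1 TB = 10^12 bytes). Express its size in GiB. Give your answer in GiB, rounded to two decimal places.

1.58 TB = 1.58 × 10^12 bytes = 1,580,000,000,000 bytes
1 GiB = 2^30 bytes = 1,073,741,824 bytes
1,580,000,000,000 / 1,073,741,824 = 1,471.49 GiB

1,471.49 GiB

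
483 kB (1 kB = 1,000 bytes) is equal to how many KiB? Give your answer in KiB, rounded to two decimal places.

471.68 KiB

483 kB × 1,000 bytes/kB = 483,000 bytes
1 KiB = 2^10 bytes = 1,024 bytes
483,000 / 1,024 = 471.68 KiB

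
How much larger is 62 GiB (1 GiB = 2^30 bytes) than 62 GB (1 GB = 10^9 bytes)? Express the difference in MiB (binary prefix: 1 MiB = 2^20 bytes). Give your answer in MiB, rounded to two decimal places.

4,360.19 MiB

62 GiB = 62 × 1,073,741,824 = 66,571,993,088 bytes
62 GB = 62 × 1,000,000,000 = 62,000,000,000 bytes
difference = 4,571,993,088 bytes
4,571,993,088 / 1,048,576 = 4,360.19 MiB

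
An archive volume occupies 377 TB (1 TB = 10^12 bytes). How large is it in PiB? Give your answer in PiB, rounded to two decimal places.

377 TB = 377 × 10^12 bytes = 377,000,000,000,000 bytes
1 PiB = 2^50 bytes = 1,125,899,906,842,624 bytes
377,000,000,000,000 / 1,125,899,906,842,624 = 0.33 PiB

0.33 PiB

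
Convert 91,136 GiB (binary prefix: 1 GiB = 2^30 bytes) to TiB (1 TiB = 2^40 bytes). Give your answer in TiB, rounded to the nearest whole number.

89 TiB

91,136 GiB = 91,136 × 2^30 bytes = 97,856,534,872,064 bytes
1 TiB = 1,099,511,627,776 bytes
97,856,534,872,064 / 1,099,511,627,776 = 89 TiB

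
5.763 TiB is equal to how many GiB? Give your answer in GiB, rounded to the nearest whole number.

5,901 GiB

5.763 TiB = 5.763 × 2^40 bytes = 6,336,485,510,873.088 bytes
1 GiB = 1,073,741,824 bytes
6,336,485,510,873.088 / 1,073,741,824 = 5,901 GiB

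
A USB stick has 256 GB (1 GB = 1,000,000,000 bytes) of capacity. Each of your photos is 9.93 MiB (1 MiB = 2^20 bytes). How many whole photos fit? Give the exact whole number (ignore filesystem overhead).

Capacity: 256 GB = 256,000,000,000 bytes
Per item: 9.93 MiB = 10,412,359.68 bytes
⌊256,000,000,000 / 10,412,359.68⌋ = 24,586

24,586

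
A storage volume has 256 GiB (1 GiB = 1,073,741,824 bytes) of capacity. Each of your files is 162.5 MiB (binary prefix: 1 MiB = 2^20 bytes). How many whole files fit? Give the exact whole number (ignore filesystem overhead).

Capacity: 256 GiB = 274,877,906,944 bytes
Per item: 162.5 MiB = 170,393,600 bytes
⌊274,877,906,944 / 170,393,600⌋ = 1,613

1,613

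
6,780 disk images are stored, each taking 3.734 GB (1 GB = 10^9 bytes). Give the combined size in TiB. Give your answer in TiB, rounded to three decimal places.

23.025 TiB

Total = 6,780 × 3.734 GB = 25316.52 GB
= 25316.52 × 1,000,000,000 bytes = 25,316,520,000,000 bytes
1 TiB = 1,099,511,627,776 bytes
25,316,520,000,000 / 1,099,511,627,776 = 23.025 TiB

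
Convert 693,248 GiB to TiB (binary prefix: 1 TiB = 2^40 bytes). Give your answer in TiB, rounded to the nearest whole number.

693,248 GiB = 693,248 × 2^30 bytes = 744,369,372,004,352 bytes
1 TiB = 1,099,511,627,776 bytes
744,369,372,004,352 / 1,099,511,627,776 = 677 TiB

677 TiB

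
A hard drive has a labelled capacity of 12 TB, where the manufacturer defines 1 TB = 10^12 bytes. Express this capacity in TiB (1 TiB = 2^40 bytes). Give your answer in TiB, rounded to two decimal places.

12 TB = 12 × 10^12 bytes = 12,000,000,000,000 bytes
1 TiB = 1,099,511,627,776 bytes
12,000,000,000,000 / 1,099,511,627,776 = 10.91 TiB

10.91 TiB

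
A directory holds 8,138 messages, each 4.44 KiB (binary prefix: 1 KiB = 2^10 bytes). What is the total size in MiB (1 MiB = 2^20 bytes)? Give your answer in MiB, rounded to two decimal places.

35.29 MiB

Total = 8,138 × 4.44 KiB = 36132.72 KiB
= 36132.72 × 1,024 bytes = 36,999,905.28 bytes
1 MiB = 1,048,576 bytes
36,999,905.28 / 1,048,576 = 35.29 MiB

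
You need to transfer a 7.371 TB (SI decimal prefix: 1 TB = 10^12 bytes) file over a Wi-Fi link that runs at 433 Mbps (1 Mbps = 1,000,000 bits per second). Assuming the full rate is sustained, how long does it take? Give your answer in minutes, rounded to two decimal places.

2,269.75 minutes

7.371 TB = 7,371,000,000,000 bytes = 58,968,000,000,000 bits
433 Mbps = 433,000,000 bits/s
time = 58,968,000,000,000 / 433,000,000 = 136,184.758 s
136,184.758 s / 60 = 2,269.75 minutes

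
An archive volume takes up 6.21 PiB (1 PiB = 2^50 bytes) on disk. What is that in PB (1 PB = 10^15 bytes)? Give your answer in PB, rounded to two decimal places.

6.21 PiB × 1,125,899,906,842,624 bytes/PiB = 6,991,838,421,492,695.04 bytes
1 PB = 1,000,000,000,000,000 bytes
6,991,838,421,492,695.04 / 1,000,000,000,000,000 = 6.99 PB

6.99 PB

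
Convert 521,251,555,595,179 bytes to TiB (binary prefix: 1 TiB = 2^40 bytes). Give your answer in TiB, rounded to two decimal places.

521,251,555,595,179 bytes given.
1 TiB = 1,099,511,627,776 bytes
521,251,555,595,179 / 1,099,511,627,776 = 474.08 TiB

474.08 TiB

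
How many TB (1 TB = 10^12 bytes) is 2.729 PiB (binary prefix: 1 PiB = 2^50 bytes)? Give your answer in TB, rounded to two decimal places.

2.729 PiB = 2.729 × 2^50 bytes = 3,072,580,845,773,520.896 bytes
1 TB = 10^12 bytes = 1,000,000,000,000 bytes
3,072,580,845,773,520.896 / 1,000,000,000,000 = 3,072.58 TB

3,072.58 TB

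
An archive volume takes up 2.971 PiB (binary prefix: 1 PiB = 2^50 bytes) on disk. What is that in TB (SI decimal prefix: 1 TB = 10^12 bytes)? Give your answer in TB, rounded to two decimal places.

3,345.05 TB

2.971 PiB = 2.971 × 2^50 bytes = 3,345,048,623,229,435.904 bytes
1 TB = 1,000,000,000,000 bytes
3,345,048,623,229,435.904 / 1,000,000,000,000 = 3,345.05 TB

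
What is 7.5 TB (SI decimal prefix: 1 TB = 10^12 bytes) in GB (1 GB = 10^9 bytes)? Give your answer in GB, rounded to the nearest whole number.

7,500 GB

7.5 TB × 1,000,000,000,000 bytes/TB = 7,500,000,000,000 bytes
1 GB = 10^9 bytes = 1,000,000,000 bytes
7,500,000,000,000 / 1,000,000,000 = 7,500 GB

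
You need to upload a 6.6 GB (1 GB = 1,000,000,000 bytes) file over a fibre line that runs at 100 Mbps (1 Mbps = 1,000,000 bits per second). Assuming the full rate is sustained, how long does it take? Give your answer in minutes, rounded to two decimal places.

8.80 minutes

6.6 GB = 6,600,000,000 bytes = 52,800,000,000 bits
100 Mbps = 100,000,000 bits/s
time = 52,800,000,000 / 100,000,000 = 528.000 s
528.000 s / 60 = 8.80 minutes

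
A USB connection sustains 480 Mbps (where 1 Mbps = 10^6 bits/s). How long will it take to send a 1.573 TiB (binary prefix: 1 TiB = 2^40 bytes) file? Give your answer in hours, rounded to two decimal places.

8.01 hours

1.573 TiB = 1,729,531,790,491.648 bytes = 13,836,254,323,933.184 bits
480 Mbps = 480,000,000 bits/s
time = 13,836,254,323,933.184 / 480,000,000 = 28,825.5298 s
28,825.5298 s / 3600 = 8.01 hours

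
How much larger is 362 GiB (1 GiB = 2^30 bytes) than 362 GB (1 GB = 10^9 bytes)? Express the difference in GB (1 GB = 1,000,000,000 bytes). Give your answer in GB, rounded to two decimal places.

26.69 GB

362 GiB = 362 × 1,073,741,824 = 388,694,540,288 bytes
362 GB = 362 × 1,000,000,000 = 362,000,000,000 bytes
difference = 26,694,540,288 bytes
26,694,540,288 / 1,000,000,000 = 26.69 GB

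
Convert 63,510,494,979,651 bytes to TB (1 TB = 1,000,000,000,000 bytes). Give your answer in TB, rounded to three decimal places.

63,510,494,979,651 bytes given.
1 TB = 10^12 bytes = 1,000,000,000,000 bytes
63,510,494,979,651 / 1,000,000,000,000 = 63.510 TB

63.510 TB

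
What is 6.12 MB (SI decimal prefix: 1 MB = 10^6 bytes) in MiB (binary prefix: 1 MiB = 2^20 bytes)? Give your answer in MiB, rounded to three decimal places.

5.836 MiB

6.12 MB × 1,000,000 bytes/MB = 6,120,000 bytes
1 MiB = 2^20 bytes = 1,048,576 bytes
6,120,000 / 1,048,576 = 5.836 MiB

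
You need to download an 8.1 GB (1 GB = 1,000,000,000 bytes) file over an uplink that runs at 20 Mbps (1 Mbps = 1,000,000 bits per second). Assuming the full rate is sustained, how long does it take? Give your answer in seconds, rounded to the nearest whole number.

3,240 seconds

8.1 GB = 8,100,000,000 bytes = 64,800,000,000 bits
20 Mbps = 20,000,000 bits/s
time = 64,800,000,000 / 20,000,000 = 3,240 s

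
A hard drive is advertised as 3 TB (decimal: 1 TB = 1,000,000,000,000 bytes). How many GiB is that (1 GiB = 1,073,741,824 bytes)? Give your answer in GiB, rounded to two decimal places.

3 TB × 1,000,000,000,000 bytes/TB = 3,000,000,000,000 bytes
1 GiB = 2^30 bytes = 1,073,741,824 bytes
3,000,000,000,000 / 1,073,741,824 = 2,793.97 GiB

2,793.97 GiB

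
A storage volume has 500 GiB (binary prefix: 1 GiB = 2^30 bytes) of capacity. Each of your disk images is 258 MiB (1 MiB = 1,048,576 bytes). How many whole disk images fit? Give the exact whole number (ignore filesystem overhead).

1,984

Capacity: 500 GiB = 536,870,912,000 bytes
Per item: 258 MiB = 270,532,608 bytes
⌊536,870,912,000 / 270,532,608⌋ = 1,984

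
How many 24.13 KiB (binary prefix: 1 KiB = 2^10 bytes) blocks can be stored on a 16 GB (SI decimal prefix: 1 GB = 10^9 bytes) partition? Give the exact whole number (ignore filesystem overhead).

647,534

Capacity: 16 GB = 16,000,000,000 bytes
Per item: 24.13 KiB = 24,709.12 bytes
⌊16,000,000,000 / 24,709.12⌋ = 647,534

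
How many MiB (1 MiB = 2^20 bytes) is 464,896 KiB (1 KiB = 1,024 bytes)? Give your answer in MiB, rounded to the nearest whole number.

454 MiB

464,896 KiB × 1,024 bytes/KiB = 476,053,504 bytes
1 MiB = 1,048,576 bytes
476,053,504 / 1,048,576 = 454 MiB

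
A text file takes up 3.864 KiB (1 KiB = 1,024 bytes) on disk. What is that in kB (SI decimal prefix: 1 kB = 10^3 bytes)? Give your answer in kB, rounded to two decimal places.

3.864 KiB × 1,024 bytes/KiB = 3,956.736 bytes
1 kB = 10^3 bytes = 1,000 bytes
3,956.736 / 1,000 = 3.96 kB

3.96 kB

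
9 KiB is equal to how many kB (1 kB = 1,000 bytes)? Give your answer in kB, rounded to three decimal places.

9 KiB × 1,024 bytes/KiB = 9,216 bytes
1 kB = 1,000 bytes
9,216 / 1,000 = 9.216 kB

9.216 kB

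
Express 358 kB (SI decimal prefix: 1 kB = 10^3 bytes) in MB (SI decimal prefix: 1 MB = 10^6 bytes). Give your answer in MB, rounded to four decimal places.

358 kB × 1,000 bytes/kB = 358,000 bytes
1 MB = 10^6 bytes = 1,000,000 bytes
358,000 / 1,000,000 = 0.3580 MB

0.3580 MB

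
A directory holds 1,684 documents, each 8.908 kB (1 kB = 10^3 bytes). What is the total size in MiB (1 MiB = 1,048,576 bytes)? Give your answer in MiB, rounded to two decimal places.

14.31 MiB

Total = 1,684 × 8.908 kB = 15001.072 kB
= 15001.072 × 1,000 bytes = 15,001,072 bytes
1 MiB = 1,048,576 bytes
15,001,072 / 1,048,576 = 14.31 MiB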